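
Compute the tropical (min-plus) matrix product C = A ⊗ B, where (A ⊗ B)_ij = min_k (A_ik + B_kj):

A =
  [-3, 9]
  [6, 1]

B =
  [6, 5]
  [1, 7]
A ⊗ B =
  [3, 2]
  [2, 8]

Apply the min-plus product entry-by-entry:
  C[0][0] = min over k of (A[0][0] + B[0][0] = -3 + 6 = 3, A[0][1] + B[1][0] = 9 + 1 = 10) = 3 (attained at k = 0)
  C[0][1] = min over k of (A[0][0] + B[0][1] = -3 + 5 = 2, A[0][1] + B[1][1] = 9 + 7 = 16) = 2 (attained at k = 0)
  C[1][0] = min over k of (A[1][0] + B[0][0] = 6 + 6 = 12, A[1][1] + B[1][0] = 1 + 1 = 2) = 2 (attained at k = 1)
  C[1][1] = min over k of (A[1][0] + B[0][1] = 6 + 5 = 11, A[1][1] + B[1][1] = 1 + 7 = 8) = 8 (attained at k = 1)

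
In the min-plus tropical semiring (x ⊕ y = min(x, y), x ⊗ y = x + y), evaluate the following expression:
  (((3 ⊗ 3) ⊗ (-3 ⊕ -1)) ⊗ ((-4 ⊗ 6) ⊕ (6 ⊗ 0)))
(((3 ⊗ 3) ⊗ (-3 ⊕ -1)) ⊗ ((-4 ⊗ 6) ⊕ (6 ⊗ 0))) = 5

Expand innermost to outermost. Recall ⊕ takes the minimum of its arguments and ⊗ takes their sum. Working out the expression (((3 ⊗ 3) ⊗ (-3 ⊕ -1)) ⊗ ((-4 ⊗ 6) ⊕ (6 ⊗ 0))) gives 5.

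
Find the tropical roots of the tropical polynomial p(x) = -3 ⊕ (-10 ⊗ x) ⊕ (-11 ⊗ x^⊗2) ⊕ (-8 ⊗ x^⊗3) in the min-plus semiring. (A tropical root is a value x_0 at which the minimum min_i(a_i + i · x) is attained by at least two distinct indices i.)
Roots: {-3, 1, 7}

Each tropical root is a break point of the lower envelope of the lines y = a_i + i · x (there are 4 lines, with slopes 0, 1, ..., 3). Only the lines that attain the minimum somewhere contribute to roots; other lines are dominated. Here the surviving (envelope) indices are i = 3, i = 2, i = 1, i = 0.
Intersections between consecutive envelope lines give the roots: for adjacent envelope indices i < j the intersection is x = (a_i − a_j) / (j − i). Reading off the sorted break points: {-3, 1, 7}.
Verification: at each break x_0, at least two indices attain the minimum of min_i(a_i + i · x_0).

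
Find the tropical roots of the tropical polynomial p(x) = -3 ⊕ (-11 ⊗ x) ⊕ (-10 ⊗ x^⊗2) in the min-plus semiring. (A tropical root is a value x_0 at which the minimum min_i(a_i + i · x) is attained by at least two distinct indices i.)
Roots: {-1, 8}

Each tropical root is a break point of the lower envelope of the lines y = a_i + i · x (there are 3 lines, with slopes 0, 1, ..., 2). Only the lines that attain the minimum somewhere contribute to roots; other lines are dominated. Here the surviving (envelope) indices are i = 2, i = 1, i = 0.
Intersections between consecutive envelope lines give the roots: for adjacent envelope indices i < j the intersection is x = (a_i − a_j) / (j − i). Reading off the sorted break points: {-1, 8}.
Verification: at each break x_0, at least two indices attain the minimum of min_i(a_i + i · x_0).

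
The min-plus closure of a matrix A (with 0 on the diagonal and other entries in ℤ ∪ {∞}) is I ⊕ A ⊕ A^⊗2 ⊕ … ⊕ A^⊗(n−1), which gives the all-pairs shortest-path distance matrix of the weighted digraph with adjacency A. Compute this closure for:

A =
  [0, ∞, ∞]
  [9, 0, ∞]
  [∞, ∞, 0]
Closure =
  [0, ∞, ∞]
  [9, 0, ∞]
  [∞, ∞, 0]

This is the Floyd-Warshall all-pairs shortest-path computation. For each intermediate vertex k = 0, 1, …, 2, update dist[i][j] ← min(dist[i][j], dist[i][k] + dist[k][j]). The final matrix gives, for each (i, j), the minimum total weight of any directed path from i to j (possibly empty when i = j).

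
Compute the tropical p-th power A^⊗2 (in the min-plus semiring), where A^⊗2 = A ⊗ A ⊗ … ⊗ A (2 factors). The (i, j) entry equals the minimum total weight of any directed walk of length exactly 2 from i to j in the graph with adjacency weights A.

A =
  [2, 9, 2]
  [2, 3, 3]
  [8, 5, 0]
A^⊗2 =
  [4, 7, 2]
  [4, 6, 3]
  [7, 5, 0]

Each entry (A^⊗2)_ij equals the minimum over all length-2 walks i = v_0 → v_1 → … → v_2 = j of Σ_t A[v_t][v_{t+1}]. For example, for (i, j) = (0, 2) we minimise over 3 possible intermediate vertex sequences; the minimum is 2, attained along the walk 0 → 2 → 2.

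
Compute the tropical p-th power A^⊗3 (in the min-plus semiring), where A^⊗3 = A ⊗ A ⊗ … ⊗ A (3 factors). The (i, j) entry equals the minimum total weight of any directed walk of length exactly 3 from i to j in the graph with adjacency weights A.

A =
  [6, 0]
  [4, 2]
A^⊗3 =
  [6, 4]
  [8, 6]

Each entry (A^⊗3)_ij equals the minimum over all length-3 walks i = v_0 → v_1 → … → v_3 = j of Σ_t A[v_t][v_{t+1}]. For example, for (i, j) = (0, 1) we minimise over 4 possible intermediate vertex sequences; the minimum is 4, attained along the walk 0 → 1 → 0 → 1.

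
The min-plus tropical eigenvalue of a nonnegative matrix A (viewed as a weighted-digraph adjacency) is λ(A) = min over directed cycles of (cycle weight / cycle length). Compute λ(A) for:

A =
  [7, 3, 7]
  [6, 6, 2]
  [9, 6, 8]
λ(A) = 4

Enumerate directed cycles and compute their means (weight / length). Sample:
  cycle 0 → 0: weight = 7, length = 1, mean = 7/1 ≈ 7.000
  cycle 1 → 1: weight = 6, length = 1, mean = 6/1 ≈ 6.000
  cycle 2 → 2: weight = 8, length = 1, mean = 8/1 ≈ 8.000
  cycle 0 → 1 → 0: weight = 9, length = 2, mean = 9/2 ≈ 4.500
  cycle 0 → 2 → 0: weight = 16, length = 2, mean = 16/2 ≈ 8.000
  cycle 1 → 0 → 1: weight = 9, length = 2, mean = 9/2 ≈ 4.500
Minimum mean = 4.000, attained e.g. along the cycle 1 → 2 → 1 with weight 8 and length 2. So λ(A) = 8/2 = 4.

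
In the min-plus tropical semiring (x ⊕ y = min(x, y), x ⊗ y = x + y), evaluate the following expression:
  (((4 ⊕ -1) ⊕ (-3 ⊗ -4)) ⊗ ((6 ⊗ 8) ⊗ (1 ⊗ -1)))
(((4 ⊕ -1) ⊕ (-3 ⊗ -4)) ⊗ ((6 ⊗ 8) ⊗ (1 ⊗ -1))) = 7

Expand innermost to outermost. Recall ⊕ takes the minimum of its arguments and ⊗ takes their sum. Working out the expression (((4 ⊕ -1) ⊕ (-3 ⊗ -4)) ⊗ ((6 ⊗ 8) ⊗ (1 ⊗ -1))) gives 7.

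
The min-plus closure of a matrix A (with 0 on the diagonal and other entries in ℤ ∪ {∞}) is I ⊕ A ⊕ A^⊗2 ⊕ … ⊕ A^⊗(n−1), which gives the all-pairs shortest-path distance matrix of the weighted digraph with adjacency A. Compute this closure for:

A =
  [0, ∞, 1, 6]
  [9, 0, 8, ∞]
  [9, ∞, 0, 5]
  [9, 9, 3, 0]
Closure =
  [0, 15, 1, 6]
  [9, 0, 8, 13]
  [9, 14, 0, 5]
  [9, 9, 3, 0]

This is the Floyd-Warshall all-pairs shortest-path computation. For each intermediate vertex k = 0, 1, …, 3, update dist[i][j] ← min(dist[i][j], dist[i][k] + dist[k][j]). The final matrix gives, for each (i, j), the minimum total weight of any directed path from i to j (possibly empty when i = j).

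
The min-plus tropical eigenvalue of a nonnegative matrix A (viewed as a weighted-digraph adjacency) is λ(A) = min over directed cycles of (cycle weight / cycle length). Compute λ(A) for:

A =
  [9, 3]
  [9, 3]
λ(A) = 3

Enumerate directed cycles and compute their means (weight / length). Sample:
  cycle 0 → 0: weight = 9, length = 1, mean = 9/1 ≈ 9.000
  cycle 1 → 1: weight = 3, length = 1, mean = 3/1 ≈ 3.000
  cycle 0 → 1 → 0: weight = 12, length = 2, mean = 12/2 ≈ 6.000
  cycle 1 → 0 → 1: weight = 12, length = 2, mean = 12/2 ≈ 6.000
Minimum mean = 3.000, attained e.g. along the cycle 1 → 1 with weight 3 and length 1. So λ(A) = 3/1 = 3.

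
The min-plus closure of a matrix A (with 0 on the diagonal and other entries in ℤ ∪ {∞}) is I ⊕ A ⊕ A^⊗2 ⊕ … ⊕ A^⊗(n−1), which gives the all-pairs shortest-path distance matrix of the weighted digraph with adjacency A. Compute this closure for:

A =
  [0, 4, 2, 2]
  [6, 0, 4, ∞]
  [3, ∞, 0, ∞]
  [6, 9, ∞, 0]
Closure =
  [0, 4, 2, 2]
  [6, 0, 4, 8]
  [3, 7, 0, 5]
  [6, 9, 8, 0]

This is the Floyd-Warshall all-pairs shortest-path computation. For each intermediate vertex k = 0, 1, …, 3, update dist[i][j] ← min(dist[i][j], dist[i][k] + dist[k][j]). The final matrix gives, for each (i, j), the minimum total weight of any directed path from i to j (possibly empty when i = j).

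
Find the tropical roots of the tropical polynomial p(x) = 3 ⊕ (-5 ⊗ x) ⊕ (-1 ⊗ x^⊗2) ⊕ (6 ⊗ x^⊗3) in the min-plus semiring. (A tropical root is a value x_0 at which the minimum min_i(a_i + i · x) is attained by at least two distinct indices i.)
Roots: {-7, -4, 8}

Each tropical root is a break point of the lower envelope of the lines y = a_i + i · x (there are 4 lines, with slopes 0, 1, ..., 3). Only the lines that attain the minimum somewhere contribute to roots; other lines are dominated. Here the surviving (envelope) indices are i = 3, i = 2, i = 1, i = 0.
Intersections between consecutive envelope lines give the roots: for adjacent envelope indices i < j the intersection is x = (a_i − a_j) / (j − i). Reading off the sorted break points: {-7, -4, 8}.
Verification: at each break x_0, at least two indices attain the minimum of min_i(a_i + i · x_0).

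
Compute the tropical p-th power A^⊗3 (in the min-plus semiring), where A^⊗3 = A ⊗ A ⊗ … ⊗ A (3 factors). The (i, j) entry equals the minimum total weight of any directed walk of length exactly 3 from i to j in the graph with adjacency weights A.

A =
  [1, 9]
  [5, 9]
A^⊗3 =
  [3, 11]
  [7, 15]

Each entry (A^⊗3)_ij equals the minimum over all length-3 walks i = v_0 → v_1 → … → v_3 = j of Σ_t A[v_t][v_{t+1}]. For example, for (i, j) = (0, 1) we minimise over 4 possible intermediate vertex sequences; the minimum is 11, attained along the walk 0 → 0 → 0 → 1.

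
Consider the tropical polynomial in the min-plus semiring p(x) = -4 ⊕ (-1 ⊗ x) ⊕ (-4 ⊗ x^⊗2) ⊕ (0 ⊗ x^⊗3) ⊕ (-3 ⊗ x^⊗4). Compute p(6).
p(6) = -4

A tropical monomial a ⊗ x^⊗i evaluates to a + i · x. Evaluating each term at x = 6:
  Term 0 contributes -4 + 0 · 6 = -4
  Term 1 contributes -1 + 1 · 6 = 5
  Term 2 contributes -4 + 2 · 6 = 8
  Term 3 contributes 0 + 3 · 6 = 18
  Term 4 contributes -3 + 4 · 6 = 21
p(6) = ⊕ of these = min[-4, 5, 8, 18, 21] = -4.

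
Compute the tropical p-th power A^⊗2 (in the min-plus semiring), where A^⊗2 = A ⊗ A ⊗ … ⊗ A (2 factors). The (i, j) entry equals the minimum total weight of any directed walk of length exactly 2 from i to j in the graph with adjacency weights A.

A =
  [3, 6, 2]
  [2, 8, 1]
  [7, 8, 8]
A^⊗2 =
  [6, 9, 5]
  [5, 8, 4]
  [10, 13, 9]

Each entry (A^⊗2)_ij equals the minimum over all length-2 walks i = v_0 → v_1 → … → v_2 = j of Σ_t A[v_t][v_{t+1}]. For example, for (i, j) = (0, 2) we minimise over 3 possible intermediate vertex sequences; the minimum is 5, attained along the walk 0 → 0 → 2.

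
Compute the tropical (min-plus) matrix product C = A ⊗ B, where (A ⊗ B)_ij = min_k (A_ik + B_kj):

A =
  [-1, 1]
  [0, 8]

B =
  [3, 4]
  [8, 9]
A ⊗ B =
  [2, 3]
  [3, 4]

Apply the min-plus product entry-by-entry:
  C[0][0] = min over k of (A[0][0] + B[0][0] = -1 + 3 = 2, A[0][1] + B[1][0] = 1 + 8 = 9) = 2 (attained at k = 0)
  C[0][1] = min over k of (A[0][0] + B[0][1] = -1 + 4 = 3, A[0][1] + B[1][1] = 1 + 9 = 10) = 3 (attained at k = 0)
  C[1][0] = min over k of (A[1][0] + B[0][0] = 0 + 3 = 3, A[1][1] + B[1][0] = 8 + 8 = 16) = 3 (attained at k = 0)
  C[1][1] = min over k of (A[1][0] + B[0][1] = 0 + 4 = 4, A[1][1] + B[1][1] = 8 + 9 = 17) = 4 (attained at k = 0)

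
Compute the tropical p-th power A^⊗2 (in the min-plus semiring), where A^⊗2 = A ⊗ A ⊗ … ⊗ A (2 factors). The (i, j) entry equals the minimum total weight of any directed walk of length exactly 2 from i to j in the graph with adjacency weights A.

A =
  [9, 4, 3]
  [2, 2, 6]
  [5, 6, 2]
A^⊗2 =
  [6, 6, 5]
  [4, 4, 5]
  [7, 8, 4]

Each entry (A^⊗2)_ij equals the minimum over all length-2 walks i = v_0 → v_1 → … → v_2 = j of Σ_t A[v_t][v_{t+1}]. For example, for (i, j) = (0, 2) we minimise over 3 possible intermediate vertex sequences; the minimum is 5, attained along the walk 0 → 2 → 2.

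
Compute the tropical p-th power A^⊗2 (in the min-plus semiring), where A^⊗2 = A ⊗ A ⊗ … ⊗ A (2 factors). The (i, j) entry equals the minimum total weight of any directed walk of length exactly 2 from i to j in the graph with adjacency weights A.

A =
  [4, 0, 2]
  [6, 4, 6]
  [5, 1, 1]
A^⊗2 =
  [6, 3, 3]
  [10, 6, 7]
  [6, 2, 2]

Each entry (A^⊗2)_ij equals the minimum over all length-2 walks i = v_0 → v_1 → … → v_2 = j of Σ_t A[v_t][v_{t+1}]. For example, for (i, j) = (0, 2) we minimise over 3 possible intermediate vertex sequences; the minimum is 3, attained along the walk 0 → 2 → 2.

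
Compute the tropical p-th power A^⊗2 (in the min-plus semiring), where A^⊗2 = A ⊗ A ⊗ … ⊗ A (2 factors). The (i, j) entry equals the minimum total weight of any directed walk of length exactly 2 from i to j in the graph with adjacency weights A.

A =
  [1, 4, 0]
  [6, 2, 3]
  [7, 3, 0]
A^⊗2 =
  [2, 3, 0]
  [7, 4, 3]
  [7, 3, 0]

Each entry (A^⊗2)_ij equals the minimum over all length-2 walks i = v_0 → v_1 → … → v_2 = j of Σ_t A[v_t][v_{t+1}]. For example, for (i, j) = (0, 2) we minimise over 3 possible intermediate vertex sequences; the minimum is 0, attained along the walk 0 → 2 → 2.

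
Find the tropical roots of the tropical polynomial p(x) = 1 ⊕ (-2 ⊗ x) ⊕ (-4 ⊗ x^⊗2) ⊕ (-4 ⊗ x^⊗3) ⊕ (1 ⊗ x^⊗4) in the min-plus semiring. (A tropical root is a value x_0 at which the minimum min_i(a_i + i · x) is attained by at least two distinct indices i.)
Roots: {-5, 0, 2, 3}

Each tropical root is a break point of the lower envelope of the lines y = a_i + i · x (there are 5 lines, with slopes 0, 1, ..., 4). Only the lines that attain the minimum somewhere contribute to roots; other lines are dominated. Here the surviving (envelope) indices are i = 4, i = 3, i = 2, i = 1, i = 0.
Intersections between consecutive envelope lines give the roots: for adjacent envelope indices i < j the intersection is x = (a_i − a_j) / (j − i). Reading off the sorted break points: {-5, 0, 2, 3}.
Verification: at each break x_0, at least two indices attain the minimum of min_i(a_i + i · x_0).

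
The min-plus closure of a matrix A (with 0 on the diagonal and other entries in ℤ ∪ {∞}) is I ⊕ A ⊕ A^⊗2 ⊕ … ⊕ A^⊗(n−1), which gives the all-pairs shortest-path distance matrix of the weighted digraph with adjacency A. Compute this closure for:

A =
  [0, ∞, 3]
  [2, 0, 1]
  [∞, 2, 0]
Closure =
  [0, 5, 3]
  [2, 0, 1]
  [4, 2, 0]

This is the Floyd-Warshall all-pairs shortest-path computation. For each intermediate vertex k = 0, 1, …, 2, update dist[i][j] ← min(dist[i][j], dist[i][k] + dist[k][j]). The final matrix gives, for each (i, j), the minimum total weight of any directed path from i to j (possibly empty when i = j).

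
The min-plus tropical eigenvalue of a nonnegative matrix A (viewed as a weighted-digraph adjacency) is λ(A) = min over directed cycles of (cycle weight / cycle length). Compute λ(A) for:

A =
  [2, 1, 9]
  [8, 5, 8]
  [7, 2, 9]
λ(A) = 2

Enumerate directed cycles and compute their means (weight / length). Sample:
  cycle 0 → 0: weight = 2, length = 1, mean = 2/1 ≈ 2.000
  cycle 1 → 1: weight = 5, length = 1, mean = 5/1 ≈ 5.000
  cycle 2 → 2: weight = 9, length = 1, mean = 9/1 ≈ 9.000
  cycle 0 → 1 → 0: weight = 9, length = 2, mean = 9/2 ≈ 4.500
  cycle 0 → 2 → 0: weight = 16, length = 2, mean = 16/2 ≈ 8.000
  cycle 1 → 0 → 1: weight = 9, length = 2, mean = 9/2 ≈ 4.500
Minimum mean = 2.000, attained e.g. along the cycle 0 → 0 with weight 2 and length 1. So λ(A) = 2/1 = 2.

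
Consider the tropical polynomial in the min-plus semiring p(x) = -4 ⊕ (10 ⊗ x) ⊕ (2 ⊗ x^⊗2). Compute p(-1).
p(-1) = -4

A tropical monomial a ⊗ x^⊗i evaluates to a + i · x. Evaluating each term at x = -1:
  Term 0 contributes -4 + 0 · -1 = -4
  Term 1 contributes 10 + 1 · -1 = 9
  Term 2 contributes 2 + 2 · -1 = 0
p(-1) = ⊕ of these = min[-4, 9, 0] = -4.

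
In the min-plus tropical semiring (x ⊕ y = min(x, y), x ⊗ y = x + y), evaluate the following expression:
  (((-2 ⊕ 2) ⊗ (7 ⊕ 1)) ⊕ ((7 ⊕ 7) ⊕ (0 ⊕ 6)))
(((-2 ⊕ 2) ⊗ (7 ⊕ 1)) ⊕ ((7 ⊕ 7) ⊕ (0 ⊕ 6))) = -1

Expand innermost to outermost. Recall ⊕ takes the minimum of its arguments and ⊗ takes their sum. Working out the expression (((-2 ⊕ 2) ⊗ (7 ⊕ 1)) ⊕ ((7 ⊕ 7) ⊕ (0 ⊕ 6))) gives -1.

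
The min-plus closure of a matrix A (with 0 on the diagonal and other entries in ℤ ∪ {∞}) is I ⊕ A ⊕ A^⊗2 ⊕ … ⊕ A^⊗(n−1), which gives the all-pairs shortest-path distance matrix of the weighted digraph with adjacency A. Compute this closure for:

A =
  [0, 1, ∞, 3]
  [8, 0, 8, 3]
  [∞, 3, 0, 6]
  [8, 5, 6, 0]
Closure =
  [0, 1, 9, 3]
  [8, 0, 8, 3]
  [11, 3, 0, 6]
  [8, 5, 6, 0]

This is the Floyd-Warshall all-pairs shortest-path computation. For each intermediate vertex k = 0, 1, …, 3, update dist[i][j] ← min(dist[i][j], dist[i][k] + dist[k][j]). The final matrix gives, for each (i, j), the minimum total weight of any directed path from i to j (possibly empty when i = j).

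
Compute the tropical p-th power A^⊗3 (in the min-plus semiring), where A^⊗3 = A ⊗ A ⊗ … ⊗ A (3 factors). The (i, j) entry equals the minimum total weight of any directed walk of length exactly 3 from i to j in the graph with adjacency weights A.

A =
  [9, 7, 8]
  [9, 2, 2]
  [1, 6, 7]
A^⊗3 =
  [10, 11, 11]
  [5, 6, 6]
  [9, 10, 10]

Each entry (A^⊗3)_ij equals the minimum over all length-3 walks i = v_0 → v_1 → … → v_3 = j of Σ_t A[v_t][v_{t+1}]. For example, for (i, j) = (0, 2) we minimise over 9 possible intermediate vertex sequences; the minimum is 11, attained along the walk 0 → 1 → 1 → 2.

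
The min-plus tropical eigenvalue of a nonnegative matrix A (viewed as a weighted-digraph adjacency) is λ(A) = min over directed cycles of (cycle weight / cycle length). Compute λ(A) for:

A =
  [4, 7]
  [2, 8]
λ(A) = 4

Enumerate directed cycles and compute their means (weight / length). Sample:
  cycle 0 → 0: weight = 4, length = 1, mean = 4/1 ≈ 4.000
  cycle 1 → 1: weight = 8, length = 1, mean = 8/1 ≈ 8.000
  cycle 0 → 1 → 0: weight = 9, length = 2, mean = 9/2 ≈ 4.500
  cycle 1 → 0 → 1: weight = 9, length = 2, mean = 9/2 ≈ 4.500
Minimum mean = 4.000, attained e.g. along the cycle 0 → 0 with weight 4 and length 1. So λ(A) = 4/1 = 4.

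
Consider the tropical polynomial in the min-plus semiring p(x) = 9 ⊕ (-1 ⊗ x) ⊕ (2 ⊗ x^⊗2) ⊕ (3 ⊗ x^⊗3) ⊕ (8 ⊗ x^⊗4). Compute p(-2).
p(-2) = -3

A tropical monomial a ⊗ x^⊗i evaluates to a + i · x. Evaluating each term at x = -2:
  Term 0 contributes 9 + 0 · -2 = 9
  Term 1 contributes -1 + 1 · -2 = -3
  Term 2 contributes 2 + 2 · -2 = -2
  Term 3 contributes 3 + 3 · -2 = -3
  Term 4 contributes 8 + 4 · -2 = 0
p(-2) = ⊕ of these = min[9, -3, -2, -3, 0] = -3.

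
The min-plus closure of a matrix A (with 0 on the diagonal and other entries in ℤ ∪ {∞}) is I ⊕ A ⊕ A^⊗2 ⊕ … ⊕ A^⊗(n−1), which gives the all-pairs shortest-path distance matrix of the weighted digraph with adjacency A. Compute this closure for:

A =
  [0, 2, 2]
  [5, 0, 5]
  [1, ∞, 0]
Closure =
  [0, 2, 2]
  [5, 0, 5]
  [1, 3, 0]

This is the Floyd-Warshall all-pairs shortest-path computation. For each intermediate vertex k = 0, 1, …, 2, update dist[i][j] ← min(dist[i][j], dist[i][k] + dist[k][j]). The final matrix gives, for each (i, j), the minimum total weight of any directed path from i to j (possibly empty when i = j).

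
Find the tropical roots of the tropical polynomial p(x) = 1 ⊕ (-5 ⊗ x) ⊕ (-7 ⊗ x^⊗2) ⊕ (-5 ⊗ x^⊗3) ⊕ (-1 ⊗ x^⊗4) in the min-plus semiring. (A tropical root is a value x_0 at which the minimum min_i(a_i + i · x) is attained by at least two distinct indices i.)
Roots: {-4, -2, 2, 6}

Each tropical root is a break point of the lower envelope of the lines y = a_i + i · x (there are 5 lines, with slopes 0, 1, ..., 4). Only the lines that attain the minimum somewhere contribute to roots; other lines are dominated. Here the surviving (envelope) indices are i = 4, i = 3, i = 2, i = 1, i = 0.
Intersections between consecutive envelope lines give the roots: for adjacent envelope indices i < j the intersection is x = (a_i − a_j) / (j − i). Reading off the sorted break points: {-4, -2, 2, 6}.
Verification: at each break x_0, at least two indices attain the minimum of min_i(a_i + i · x_0).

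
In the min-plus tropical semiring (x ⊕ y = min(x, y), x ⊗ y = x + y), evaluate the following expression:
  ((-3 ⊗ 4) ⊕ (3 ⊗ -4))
((-3 ⊗ 4) ⊕ (3 ⊗ -4)) = -1

Expand innermost to outermost. Recall ⊕ takes the minimum of its arguments and ⊗ takes their sum. Working out the expression ((-3 ⊗ 4) ⊕ (3 ⊗ -4)) gives -1.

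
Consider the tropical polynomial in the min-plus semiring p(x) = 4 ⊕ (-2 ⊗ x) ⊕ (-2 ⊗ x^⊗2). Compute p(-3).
p(-3) = -8

A tropical monomial a ⊗ x^⊗i evaluates to a + i · x. Evaluating each term at x = -3:
  Term 0 contributes 4 + 0 · -3 = 4
  Term 1 contributes -2 + 1 · -3 = -5
  Term 2 contributes -2 + 2 · -3 = -8
p(-3) = ⊕ of these = min[4, -5, -8] = -8.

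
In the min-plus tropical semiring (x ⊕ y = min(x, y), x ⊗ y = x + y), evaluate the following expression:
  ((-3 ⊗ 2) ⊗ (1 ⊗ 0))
((-3 ⊗ 2) ⊗ (1 ⊗ 0)) = 0

Expand innermost to outermost. Recall ⊕ takes the minimum of its arguments and ⊗ takes their sum. Working out the expression ((-3 ⊗ 2) ⊗ (1 ⊗ 0)) gives 0.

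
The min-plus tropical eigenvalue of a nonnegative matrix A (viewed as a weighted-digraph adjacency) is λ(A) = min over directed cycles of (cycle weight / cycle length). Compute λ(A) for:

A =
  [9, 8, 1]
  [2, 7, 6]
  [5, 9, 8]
λ(A) = 3

Enumerate directed cycles and compute their means (weight / length). Sample:
  cycle 0 → 0: weight = 9, length = 1, mean = 9/1 ≈ 9.000
  cycle 1 → 1: weight = 7, length = 1, mean = 7/1 ≈ 7.000
  cycle 2 → 2: weight = 8, length = 1, mean = 8/1 ≈ 8.000
  cycle 0 → 1 → 0: weight = 10, length = 2, mean = 10/2 ≈ 5.000
  cycle 0 → 2 → 0: weight = 6, length = 2, mean = 6/2 ≈ 3.000
  cycle 1 → 0 → 1: weight = 10, length = 2, mean = 10/2 ≈ 5.000
Minimum mean = 3.000, attained e.g. along the cycle 0 → 2 → 0 with weight 6 and length 2. So λ(A) = 6/2 = 3.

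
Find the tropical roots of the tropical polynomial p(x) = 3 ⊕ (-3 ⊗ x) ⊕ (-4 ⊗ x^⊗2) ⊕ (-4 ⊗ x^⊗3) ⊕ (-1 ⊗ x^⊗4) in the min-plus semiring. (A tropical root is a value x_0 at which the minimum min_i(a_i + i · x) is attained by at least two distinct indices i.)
Roots: {-3, 0, 1, 6}

Each tropical root is a break point of the lower envelope of the lines y = a_i + i · x (there are 5 lines, with slopes 0, 1, ..., 4). Only the lines that attain the minimum somewhere contribute to roots; other lines are dominated. Here the surviving (envelope) indices are i = 4, i = 3, i = 2, i = 1, i = 0.
Intersections between consecutive envelope lines give the roots: for adjacent envelope indices i < j the intersection is x = (a_i − a_j) / (j − i). Reading off the sorted break points: {-3, 0, 1, 6}.
Verification: at each break x_0, at least two indices attain the minimum of min_i(a_i + i · x_0).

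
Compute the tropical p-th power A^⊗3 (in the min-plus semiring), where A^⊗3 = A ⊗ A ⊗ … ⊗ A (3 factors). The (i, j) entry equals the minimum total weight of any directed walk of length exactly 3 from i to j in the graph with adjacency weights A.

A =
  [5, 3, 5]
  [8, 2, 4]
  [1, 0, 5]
A^⊗3 =
  [8, 7, 9]
  [7, 6, 8]
  [5, 4, 6]

Each entry (A^⊗3)_ij equals the minimum over all length-3 walks i = v_0 → v_1 → … → v_3 = j of Σ_t A[v_t][v_{t+1}]. For example, for (i, j) = (0, 2) we minimise over 9 possible intermediate vertex sequences; the minimum is 9, attained along the walk 0 → 1 → 1 → 2.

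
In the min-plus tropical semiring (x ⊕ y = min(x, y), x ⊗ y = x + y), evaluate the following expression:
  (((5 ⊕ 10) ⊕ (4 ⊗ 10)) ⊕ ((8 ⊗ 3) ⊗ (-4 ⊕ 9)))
(((5 ⊕ 10) ⊕ (4 ⊗ 10)) ⊕ ((8 ⊗ 3) ⊗ (-4 ⊕ 9))) = 5

Expand innermost to outermost. Recall ⊕ takes the minimum of its arguments and ⊗ takes their sum. Working out the expression (((5 ⊕ 10) ⊕ (4 ⊗ 10)) ⊕ ((8 ⊗ 3) ⊗ (-4 ⊕ 9))) gives 5.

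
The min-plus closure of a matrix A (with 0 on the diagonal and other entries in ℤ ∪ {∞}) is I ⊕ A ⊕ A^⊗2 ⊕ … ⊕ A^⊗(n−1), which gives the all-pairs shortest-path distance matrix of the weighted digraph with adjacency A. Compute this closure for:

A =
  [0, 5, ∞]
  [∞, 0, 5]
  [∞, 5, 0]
Closure =
  [0, 5, 10]
  [∞, 0, 5]
  [∞, 5, 0]

This is the Floyd-Warshall all-pairs shortest-path computation. For each intermediate vertex k = 0, 1, …, 2, update dist[i][j] ← min(dist[i][j], dist[i][k] + dist[k][j]). The final matrix gives, for each (i, j), the minimum total weight of any directed path from i to j (possibly empty when i = j).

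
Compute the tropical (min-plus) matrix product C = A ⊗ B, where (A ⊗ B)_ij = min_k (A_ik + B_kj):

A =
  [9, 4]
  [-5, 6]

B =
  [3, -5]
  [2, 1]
A ⊗ B =
  [6, 4]
  [-2, -10]

Apply the min-plus product entry-by-entry:
  C[0][0] = min over k of (A[0][0] + B[0][0] = 9 + 3 = 12, A[0][1] + B[1][0] = 4 + 2 = 6) = 6 (attained at k = 1)
  C[0][1] = min over k of (A[0][0] + B[0][1] = 9 + -5 = 4, A[0][1] + B[1][1] = 4 + 1 = 5) = 4 (attained at k = 0)
  C[1][0] = min over k of (A[1][0] + B[0][0] = -5 + 3 = -2, A[1][1] + B[1][0] = 6 + 2 = 8) = -2 (attained at k = 0)
  C[1][1] = min over k of (A[1][0] + B[0][1] = -5 + -5 = -10, A[1][1] + B[1][1] = 6 + 1 = 7) = -10 (attained at k = 0)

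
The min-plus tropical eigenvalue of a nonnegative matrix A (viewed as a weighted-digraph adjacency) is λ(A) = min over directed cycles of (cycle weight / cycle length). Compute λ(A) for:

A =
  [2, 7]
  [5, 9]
λ(A) = 2

Enumerate directed cycles and compute their means (weight / length). Sample:
  cycle 0 → 0: weight = 2, length = 1, mean = 2/1 ≈ 2.000
  cycle 1 → 1: weight = 9, length = 1, mean = 9/1 ≈ 9.000
  cycle 0 → 1 → 0: weight = 12, length = 2, mean = 12/2 ≈ 6.000
  cycle 1 → 0 → 1: weight = 12, length = 2, mean = 12/2 ≈ 6.000
Minimum mean = 2.000, attained e.g. along the cycle 0 → 0 with weight 2 and length 1. So λ(A) = 2/1 = 2.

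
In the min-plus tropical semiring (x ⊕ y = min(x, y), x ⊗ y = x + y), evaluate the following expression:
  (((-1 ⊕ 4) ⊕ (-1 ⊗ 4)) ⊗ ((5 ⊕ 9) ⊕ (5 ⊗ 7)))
(((-1 ⊕ 4) ⊕ (-1 ⊗ 4)) ⊗ ((5 ⊕ 9) ⊕ (5 ⊗ 7))) = 4

Expand innermost to outermost. Recall ⊕ takes the minimum of its arguments and ⊗ takes their sum. Working out the expression (((-1 ⊕ 4) ⊕ (-1 ⊗ 4)) ⊗ ((5 ⊕ 9) ⊕ (5 ⊗ 7))) gives 4.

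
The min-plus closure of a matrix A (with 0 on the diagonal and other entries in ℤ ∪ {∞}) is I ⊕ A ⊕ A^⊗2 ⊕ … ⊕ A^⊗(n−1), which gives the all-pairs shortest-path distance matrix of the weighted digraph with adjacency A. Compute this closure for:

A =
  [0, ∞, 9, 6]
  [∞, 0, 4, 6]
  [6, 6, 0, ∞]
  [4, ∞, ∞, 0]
Closure =
  [0, 15, 9, 6]
  [10, 0, 4, 6]
  [6, 6, 0, 12]
  [4, 19, 13, 0]

This is the Floyd-Warshall all-pairs shortest-path computation. For each intermediate vertex k = 0, 1, …, 3, update dist[i][j] ← min(dist[i][j], dist[i][k] + dist[k][j]). The final matrix gives, for each (i, j), the minimum total weight of any directed path from i to j (possibly empty when i = j).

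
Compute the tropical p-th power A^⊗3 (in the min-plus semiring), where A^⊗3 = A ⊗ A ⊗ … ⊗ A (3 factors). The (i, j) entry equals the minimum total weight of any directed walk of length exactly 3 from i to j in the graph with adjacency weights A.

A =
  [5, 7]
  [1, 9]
A^⊗3 =
  [13, 15]
  [9, 13]

Each entry (A^⊗3)_ij equals the minimum over all length-3 walks i = v_0 → v_1 → … → v_3 = j of Σ_t A[v_t][v_{t+1}]. For example, for (i, j) = (0, 1) we minimise over 4 possible intermediate vertex sequences; the minimum is 15, attained along the walk 0 → 1 → 0 → 1.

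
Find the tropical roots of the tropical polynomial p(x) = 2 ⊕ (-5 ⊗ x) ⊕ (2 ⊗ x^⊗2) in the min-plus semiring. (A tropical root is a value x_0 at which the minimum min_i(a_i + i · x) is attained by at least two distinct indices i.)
Roots: {-7, 7}

Each tropical root is a break point of the lower envelope of the lines y = a_i + i · x (there are 3 lines, with slopes 0, 1, ..., 2). Only the lines that attain the minimum somewhere contribute to roots; other lines are dominated. Here the surviving (envelope) indices are i = 2, i = 1, i = 0.
Intersections between consecutive envelope lines give the roots: for adjacent envelope indices i < j the intersection is x = (a_i − a_j) / (j − i). Reading off the sorted break points: {-7, 7}.
Verification: at each break x_0, at least two indices attain the minimum of min_i(a_i + i · x_0).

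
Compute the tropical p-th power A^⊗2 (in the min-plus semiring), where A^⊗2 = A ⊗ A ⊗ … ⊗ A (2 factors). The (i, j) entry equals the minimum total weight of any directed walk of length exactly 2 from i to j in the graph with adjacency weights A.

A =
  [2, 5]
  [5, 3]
A^⊗2 =
  [4, 7]
  [7, 6]

Each entry (A^⊗2)_ij equals the minimum over all length-2 walks i = v_0 → v_1 → … → v_2 = j of Σ_t A[v_t][v_{t+1}]. For example, for (i, j) = (0, 1) we minimise over 2 possible intermediate vertex sequences; the minimum is 7, attained along the walk 0 → 0 → 1.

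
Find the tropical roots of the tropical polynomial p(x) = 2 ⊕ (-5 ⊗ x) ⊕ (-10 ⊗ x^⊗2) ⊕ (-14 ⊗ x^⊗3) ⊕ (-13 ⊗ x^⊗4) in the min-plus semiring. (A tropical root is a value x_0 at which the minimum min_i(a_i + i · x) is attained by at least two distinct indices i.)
Roots: {-1, 4, 5, 7}

Each tropical root is a break point of the lower envelope of the lines y = a_i + i · x (there are 5 lines, with slopes 0, 1, ..., 4). Only the lines that attain the minimum somewhere contribute to roots; other lines are dominated. Here the surviving (envelope) indices are i = 4, i = 3, i = 2, i = 1, i = 0.
Intersections between consecutive envelope lines give the roots: for adjacent envelope indices i < j the intersection is x = (a_i − a_j) / (j − i). Reading off the sorted break points: {-1, 4, 5, 7}.
Verification: at each break x_0, at least two indices attain the minimum of min_i(a_i + i · x_0).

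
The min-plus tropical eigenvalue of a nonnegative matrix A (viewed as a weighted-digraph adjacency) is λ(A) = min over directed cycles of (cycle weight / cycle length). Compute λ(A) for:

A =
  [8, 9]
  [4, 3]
λ(A) = 3

Enumerate directed cycles and compute their means (weight / length). Sample:
  cycle 0 → 0: weight = 8, length = 1, mean = 8/1 ≈ 8.000
  cycle 1 → 1: weight = 3, length = 1, mean = 3/1 ≈ 3.000
  cycle 0 → 1 → 0: weight = 13, length = 2, mean = 13/2 ≈ 6.500
  cycle 1 → 0 → 1: weight = 13, length = 2, mean = 13/2 ≈ 6.500
Minimum mean = 3.000, attained e.g. along the cycle 1 → 1 with weight 3 and length 1. So λ(A) = 3/1 = 3.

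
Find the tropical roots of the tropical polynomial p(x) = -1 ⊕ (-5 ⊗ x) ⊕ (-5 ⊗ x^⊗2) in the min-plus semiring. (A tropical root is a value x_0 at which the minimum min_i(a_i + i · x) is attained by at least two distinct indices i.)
Roots: {0, 4}

Each tropical root is a break point of the lower envelope of the lines y = a_i + i · x (there are 3 lines, with slopes 0, 1, ..., 2). Only the lines that attain the minimum somewhere contribute to roots; other lines are dominated. Here the surviving (envelope) indices are i = 2, i = 1, i = 0.
Intersections between consecutive envelope lines give the roots: for adjacent envelope indices i < j the intersection is x = (a_i − a_j) / (j − i). Reading off the sorted break points: {0, 4}.
Verification: at each break x_0, at least two indices attain the minimum of min_i(a_i + i · x_0).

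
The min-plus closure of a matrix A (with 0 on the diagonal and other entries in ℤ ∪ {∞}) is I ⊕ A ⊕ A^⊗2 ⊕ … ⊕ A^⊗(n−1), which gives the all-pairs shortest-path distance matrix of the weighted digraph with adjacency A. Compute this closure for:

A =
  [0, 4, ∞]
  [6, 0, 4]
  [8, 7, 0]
Closure =
  [0, 4, 8]
  [6, 0, 4]
  [8, 7, 0]

This is the Floyd-Warshall all-pairs shortest-path computation. For each intermediate vertex k = 0, 1, …, 2, update dist[i][j] ← min(dist[i][j], dist[i][k] + dist[k][j]). The final matrix gives, for each (i, j), the minimum total weight of any directed path from i to j (possibly empty when i = j).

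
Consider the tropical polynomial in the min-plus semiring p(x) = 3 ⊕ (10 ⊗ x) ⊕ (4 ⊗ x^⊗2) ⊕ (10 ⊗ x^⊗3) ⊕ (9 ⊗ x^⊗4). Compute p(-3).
p(-3) = -3

A tropical monomial a ⊗ x^⊗i evaluates to a + i · x. Evaluating each term at x = -3:
  Term 0 contributes 3 + 0 · -3 = 3
  Term 1 contributes 10 + 1 · -3 = 7
  Term 2 contributes 4 + 2 · -3 = -2
  Term 3 contributes 10 + 3 · -3 = 1
  Term 4 contributes 9 + 4 · -3 = -3
p(-3) = ⊕ of these = min[3, 7, -2, 1, -3] = -3.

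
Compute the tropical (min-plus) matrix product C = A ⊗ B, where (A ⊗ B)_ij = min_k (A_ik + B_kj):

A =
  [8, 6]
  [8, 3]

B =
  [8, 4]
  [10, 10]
A ⊗ B =
  [16, 12]
  [13, 12]

Apply the min-plus product entry-by-entry:
  C[0][0] = min over k of (A[0][0] + B[0][0] = 8 + 8 = 16, A[0][1] + B[1][0] = 6 + 10 = 16) = 16 (attained at k = 0)
  C[0][1] = min over k of (A[0][0] + B[0][1] = 8 + 4 = 12, A[0][1] + B[1][1] = 6 + 10 = 16) = 12 (attained at k = 0)
  C[1][0] = min over k of (A[1][0] + B[0][0] = 8 + 8 = 16, A[1][1] + B[1][0] = 3 + 10 = 13) = 13 (attained at k = 1)
  C[1][1] = min over k of (A[1][0] + B[0][1] = 8 + 4 = 12, A[1][1] + B[1][1] = 3 + 10 = 13) = 12 (attained at k = 0)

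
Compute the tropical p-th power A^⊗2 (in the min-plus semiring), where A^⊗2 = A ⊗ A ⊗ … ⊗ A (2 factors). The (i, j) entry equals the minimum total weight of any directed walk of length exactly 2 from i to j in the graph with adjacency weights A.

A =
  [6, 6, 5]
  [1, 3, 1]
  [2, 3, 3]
A^⊗2 =
  [7, 8, 7]
  [3, 4, 4]
  [4, 6, 4]

Each entry (A^⊗2)_ij equals the minimum over all length-2 walks i = v_0 → v_1 → … → v_2 = j of Σ_t A[v_t][v_{t+1}]. For example, for (i, j) = (0, 2) we minimise over 3 possible intermediate vertex sequences; the minimum is 7, attained along the walk 0 → 1 → 2.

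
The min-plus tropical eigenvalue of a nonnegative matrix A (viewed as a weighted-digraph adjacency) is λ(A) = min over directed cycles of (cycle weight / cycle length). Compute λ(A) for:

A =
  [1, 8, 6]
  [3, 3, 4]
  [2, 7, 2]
λ(A) = 1

Enumerate directed cycles and compute their means (weight / length). Sample:
  cycle 0 → 0: weight = 1, length = 1, mean = 1/1 ≈ 1.000
  cycle 1 → 1: weight = 3, length = 1, mean = 3/1 ≈ 3.000
  cycle 2 → 2: weight = 2, length = 1, mean = 2/1 ≈ 2.000
  cycle 0 → 1 → 0: weight = 11, length = 2, mean = 11/2 ≈ 5.500
  cycle 0 → 2 → 0: weight = 8, length = 2, mean = 8/2 ≈ 4.000
  cycle 1 → 0 → 1: weight = 11, length = 2, mean = 11/2 ≈ 5.500
Minimum mean = 1.000, attained e.g. along the cycle 0 → 0 with weight 1 and length 1. So λ(A) = 1/1 = 1.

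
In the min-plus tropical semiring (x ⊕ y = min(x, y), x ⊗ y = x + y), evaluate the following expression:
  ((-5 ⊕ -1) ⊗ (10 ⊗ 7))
((-5 ⊕ -1) ⊗ (10 ⊗ 7)) = 12

Expand innermost to outermost. Recall ⊕ takes the minimum of its arguments and ⊗ takes their sum. Working out the expression ((-5 ⊕ -1) ⊗ (10 ⊗ 7)) gives 12.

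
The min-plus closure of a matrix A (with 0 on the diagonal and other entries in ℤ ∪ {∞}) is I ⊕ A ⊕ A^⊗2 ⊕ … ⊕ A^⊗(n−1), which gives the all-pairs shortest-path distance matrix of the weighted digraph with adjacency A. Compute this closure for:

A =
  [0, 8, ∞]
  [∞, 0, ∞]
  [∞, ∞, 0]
Closure =
  [0, 8, ∞]
  [∞, 0, ∞]
  [∞, ∞, 0]

This is the Floyd-Warshall all-pairs shortest-path computation. For each intermediate vertex k = 0, 1, …, 2, update dist[i][j] ← min(dist[i][j], dist[i][k] + dist[k][j]). The final matrix gives, for each (i, j), the minimum total weight of any directed path from i to j (possibly empty when i = j).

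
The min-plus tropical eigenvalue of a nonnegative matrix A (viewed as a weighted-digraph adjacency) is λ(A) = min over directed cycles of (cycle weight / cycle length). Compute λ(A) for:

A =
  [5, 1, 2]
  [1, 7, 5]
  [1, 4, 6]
λ(A) = 1

Enumerate directed cycles and compute their means (weight / length). Sample:
  cycle 0 → 0: weight = 5, length = 1, mean = 5/1 ≈ 5.000
  cycle 1 → 1: weight = 7, length = 1, mean = 7/1 ≈ 7.000
  cycle 2 → 2: weight = 6, length = 1, mean = 6/1 ≈ 6.000
  cycle 0 → 1 → 0: weight = 2, length = 2, mean = 2/2 ≈ 1.000
  cycle 0 → 2 → 0: weight = 3, length = 2, mean = 3/2 ≈ 1.500
  cycle 1 → 0 → 1: weight = 2, length = 2, mean = 2/2 ≈ 1.000
Minimum mean = 1.000, attained e.g. along the cycle 0 → 1 → 0 with weight 2 and length 2. So λ(A) = 2/2 = 1.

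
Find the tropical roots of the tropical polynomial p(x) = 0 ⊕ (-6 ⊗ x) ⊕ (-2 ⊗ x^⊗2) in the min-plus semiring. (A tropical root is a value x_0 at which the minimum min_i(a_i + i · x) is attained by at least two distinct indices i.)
Roots: {-4, 6}

Each tropical root is a break point of the lower envelope of the lines y = a_i + i · x (there are 3 lines, with slopes 0, 1, ..., 2). Only the lines that attain the minimum somewhere contribute to roots; other lines are dominated. Here the surviving (envelope) indices are i = 2, i = 1, i = 0.
Intersections between consecutive envelope lines give the roots: for adjacent envelope indices i < j the intersection is x = (a_i − a_j) / (j − i). Reading off the sorted break points: {-4, 6}.
Verification: at each break x_0, at least two indices attain the minimum of min_i(a_i + i · x_0).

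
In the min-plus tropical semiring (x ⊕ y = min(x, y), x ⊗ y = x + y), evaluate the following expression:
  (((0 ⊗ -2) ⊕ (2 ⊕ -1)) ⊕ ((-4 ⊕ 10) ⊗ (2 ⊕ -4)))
(((0 ⊗ -2) ⊕ (2 ⊕ -1)) ⊕ ((-4 ⊕ 10) ⊗ (2 ⊕ -4))) = -8

Expand innermost to outermost. Recall ⊕ takes the minimum of its arguments and ⊗ takes their sum. Working out the expression (((0 ⊗ -2) ⊕ (2 ⊕ -1)) ⊕ ((-4 ⊕ 10) ⊗ (2 ⊕ -4))) gives -8.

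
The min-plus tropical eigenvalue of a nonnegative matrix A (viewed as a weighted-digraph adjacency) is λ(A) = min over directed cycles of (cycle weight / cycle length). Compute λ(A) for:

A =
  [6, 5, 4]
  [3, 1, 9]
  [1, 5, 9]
λ(A) = 1

Enumerate directed cycles and compute their means (weight / length). Sample:
  cycle 0 → 0: weight = 6, length = 1, mean = 6/1 ≈ 6.000
  cycle 1 → 1: weight = 1, length = 1, mean = 1/1 ≈ 1.000
  cycle 2 → 2: weight = 9, length = 1, mean = 9/1 ≈ 9.000
  cycle 0 → 1 → 0: weight = 8, length = 2, mean = 8/2 ≈ 4.000
  cycle 0 → 2 → 0: weight = 5, length = 2, mean = 5/2 ≈ 2.500
  cycle 1 → 0 → 1: weight = 8, length = 2, mean = 8/2 ≈ 4.000
Minimum mean = 1.000, attained e.g. along the cycle 1 → 1 with weight 1 and length 1. So λ(A) = 1/1 = 1.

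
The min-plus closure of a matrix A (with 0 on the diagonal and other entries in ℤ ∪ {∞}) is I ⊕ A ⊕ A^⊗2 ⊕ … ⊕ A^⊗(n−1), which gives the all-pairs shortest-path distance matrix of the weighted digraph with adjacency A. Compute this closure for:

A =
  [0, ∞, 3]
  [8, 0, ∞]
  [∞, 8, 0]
Closure =
  [0, 11, 3]
  [8, 0, 11]
  [16, 8, 0]

This is the Floyd-Warshall all-pairs shortest-path computation. For each intermediate vertex k = 0, 1, …, 2, update dist[i][j] ← min(dist[i][j], dist[i][k] + dist[k][j]). The final matrix gives, for each (i, j), the minimum total weight of any directed path from i to j (possibly empty when i = j).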